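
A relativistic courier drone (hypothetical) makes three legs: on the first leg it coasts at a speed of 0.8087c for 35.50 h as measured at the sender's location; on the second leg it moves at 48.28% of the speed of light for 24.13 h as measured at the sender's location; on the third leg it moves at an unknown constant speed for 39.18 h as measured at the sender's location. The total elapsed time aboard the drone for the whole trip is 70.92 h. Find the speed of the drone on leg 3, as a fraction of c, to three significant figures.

Leg 1: γ = 1/√(1 − 0.8087²) = 1/√0.3460 = 1.700; τ_1 = 35.50/1.700 = 20.88 h.
Leg 2: β = 0.4828; γ = 1/√(1 − 0.4828²) = 1/√0.7669 = 1.142; τ_2 = 24.13/1.142 = 21.13 h.
Leg 3: speed unknown; τ_3 = 39.18/γ_3.
Total proper time: 20.88 + 21.13 + τ_3 = 70.92, so τ_3 = 70.92 − 42.01 = 28.91 h.
γ_3 = 39.18/28.91 = 1.355; β = √(1 − 1/γ²) = √0.4557.

β = 0.675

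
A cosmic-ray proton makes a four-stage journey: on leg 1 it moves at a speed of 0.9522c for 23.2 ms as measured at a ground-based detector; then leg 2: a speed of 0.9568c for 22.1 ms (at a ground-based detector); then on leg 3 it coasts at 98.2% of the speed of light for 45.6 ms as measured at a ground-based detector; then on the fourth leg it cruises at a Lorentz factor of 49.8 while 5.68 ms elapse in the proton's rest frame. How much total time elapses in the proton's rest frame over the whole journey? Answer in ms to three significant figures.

Leg 1: γ = 1/√(1 − 0.9522²) = 1/√0.09332 = 3.274; τ_1 = 23.2/3.274 = 7.087 ms.
Leg 2: γ = 1/√(1 − 0.9568²) = 1/√0.08453 = 3.439; τ_2 = 22.1/3.439 = 6.426 ms.
Leg 3: β = 0.982; γ = 1/√(1 − 0.982²) = 1/√0.03568 = 5.294; τ_3 = 45.6/5.294 = 8.613 ms.
Leg 4: 5.68 ms is already measured in the proton's rest frame.
Total: 7.087 + 6.426 + 8.613 + 5.680 ms.

τ = 27.8 ms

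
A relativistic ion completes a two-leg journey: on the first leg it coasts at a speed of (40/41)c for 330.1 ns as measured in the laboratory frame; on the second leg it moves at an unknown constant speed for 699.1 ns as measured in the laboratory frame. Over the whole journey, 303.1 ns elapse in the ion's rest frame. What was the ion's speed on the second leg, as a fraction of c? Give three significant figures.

β = 0.944

Leg 1: γ = 1/√(1 − (40/41)²) = 41/9 ≈ 4.556; τ_1 = 330.1/4.556 = 72.46 ns.
Leg 2: speed unknown; τ_2 = 699.1/γ_2.
Total proper time: 72.46 + τ_2 = 303.1, so τ_2 = 303.1 − 72.46 = 230.6 ns.
γ_2 = 699.1/230.6 = 3.031; β = √(1 − 1/γ²) = √0.8912.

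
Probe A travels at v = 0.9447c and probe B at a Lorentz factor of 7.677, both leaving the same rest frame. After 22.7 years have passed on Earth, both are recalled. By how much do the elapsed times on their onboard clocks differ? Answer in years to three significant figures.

|τ_A − τ_B| = 4.49 years

A: γ = 1/√(1 − 0.9447²) = 1/√0.1075 = 3.049; τ_A = 22.7/3.049 = 7.444 years.
B: γ = 7.677; τ_B = 22.7/7.677 = 2.957 years.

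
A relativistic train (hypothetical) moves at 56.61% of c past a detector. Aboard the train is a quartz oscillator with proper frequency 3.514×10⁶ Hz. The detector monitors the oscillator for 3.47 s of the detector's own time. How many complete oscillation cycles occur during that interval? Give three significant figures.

β = 0.5661; γ = 1/√(1 − 0.5661²) = 1/√0.6795 = 1.213
During 3.47 s of lab time, the oscillator's proper time advances by τ = Δt/γ = 3.47/1.213 = 2.860 s = 2.860×10⁰ s.
N = f × τ = 3.514×10⁶ × 2.860×10⁰ = 1.005×10⁷.

N = 1.01×10⁷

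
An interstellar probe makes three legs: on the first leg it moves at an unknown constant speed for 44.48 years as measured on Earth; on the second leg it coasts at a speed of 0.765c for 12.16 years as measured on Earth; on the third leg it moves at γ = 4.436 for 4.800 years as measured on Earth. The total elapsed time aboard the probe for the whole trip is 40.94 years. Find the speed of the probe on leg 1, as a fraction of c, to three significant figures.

β = 0.694

Leg 1: speed unknown; τ_1 = 44.48/γ_1.
Leg 2: γ = 1/√(1 − 0.765²) = 1/√0.4148 = 1.553; τ_2 = 12.16/1.553 = 7.831 years.
Leg 3: γ = 4.436; τ_3 = 4.800/4.436 = 1.082 years.
Total proper time: τ_1 + 7.831 + 1.082 = 40.94, so τ_1 = 40.94 − 8.913 = 32.03 years.
γ_1 = 44.48/32.03 = 1.389; β = √(1 − 1/γ²) = √0.4816.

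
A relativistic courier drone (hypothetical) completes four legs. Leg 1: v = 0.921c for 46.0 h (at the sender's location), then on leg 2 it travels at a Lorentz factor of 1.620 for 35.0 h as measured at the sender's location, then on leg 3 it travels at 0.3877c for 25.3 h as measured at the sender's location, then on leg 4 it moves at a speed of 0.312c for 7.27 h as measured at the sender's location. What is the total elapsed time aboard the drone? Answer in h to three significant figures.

Leg 1: γ = 1/√(1 − 0.921²) = 1/√0.1518 = 2.567; τ_1 = 46.0/2.567 = 17.92 h.
Leg 2: γ = 1.620; τ_2 = 35.0/1.620 = 21.60 h.
Leg 3: γ = 1/√(1 − 0.3877²) = 1/√0.8497 = 1.085; τ_3 = 25.3/1.085 = 23.32 h.
Leg 4: γ = 1/√(1 − 0.312²) = 1/√0.9027 = 1.053; τ_4 = 7.27/1.053 = 6.907 h.
Total: 17.92 + 21.60 + 23.32 + 6.907 h.

τ = 69.8 h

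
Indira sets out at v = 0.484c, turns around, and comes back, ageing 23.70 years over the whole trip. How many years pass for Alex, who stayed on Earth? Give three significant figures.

Δt = 27.1 years

γ = 1/√(1 − 0.484²) = 1/√0.7657 = 1.143
Earth-frame duration is the dilated interval: Δt = γτ = 1.143 × 23.70 years.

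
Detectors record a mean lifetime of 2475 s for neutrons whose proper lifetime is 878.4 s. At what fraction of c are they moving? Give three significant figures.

γ = Δt/τ₀ = 2475/878.4 = 2.818
β = √(1 − 1/γ²) = √(1 − 0.1260) = √0.8740

v = 0.935c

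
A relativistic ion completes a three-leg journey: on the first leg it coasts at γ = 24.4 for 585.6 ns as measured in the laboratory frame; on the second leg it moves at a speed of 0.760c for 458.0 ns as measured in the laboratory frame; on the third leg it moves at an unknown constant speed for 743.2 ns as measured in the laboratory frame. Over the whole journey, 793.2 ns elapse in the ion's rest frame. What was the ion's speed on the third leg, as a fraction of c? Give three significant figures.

Leg 1: γ = 24.4; τ_1 = 585.6/24.40 = 24.00 ns.
Leg 2: γ = 1/√(1 − 0.760²) = 1/√0.4224 = 1.539; τ_2 = 458.0/1.539 = 297.7 ns.
Leg 3: speed unknown; τ_3 = 743.2/γ_3.
Total proper time: 24.00 + 297.7 + τ_3 = 793.2, so τ_3 = 793.2 − 321.7 = 471.5 ns.
γ_3 = 743.2/471.5 = 1.576; β = √(1 − 1/γ²) = √0.5975.

β = 0.773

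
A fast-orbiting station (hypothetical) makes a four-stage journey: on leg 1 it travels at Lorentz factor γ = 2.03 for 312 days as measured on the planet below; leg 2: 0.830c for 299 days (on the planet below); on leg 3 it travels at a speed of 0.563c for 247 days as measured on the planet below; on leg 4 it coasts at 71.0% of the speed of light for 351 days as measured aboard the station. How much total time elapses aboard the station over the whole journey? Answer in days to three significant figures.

Leg 1: γ = 2.03; τ_1 = 312/2.030 = 153.7 days.
Leg 2: γ = 1/√(1 − 0.830²) = 1/√0.3111 = 1.793; τ_2 = 299/1.793 = 166.8 days.
Leg 3: γ = 1/√(1 − 0.563²) = 1/√0.6830 = 1.210; τ_3 = 247/1.210 = 204.1 days.
Leg 4: 351 days is already measured aboard the station.
Total: 153.7 + 166.8 + 204.1 + 351.0 days.

τ = 876 days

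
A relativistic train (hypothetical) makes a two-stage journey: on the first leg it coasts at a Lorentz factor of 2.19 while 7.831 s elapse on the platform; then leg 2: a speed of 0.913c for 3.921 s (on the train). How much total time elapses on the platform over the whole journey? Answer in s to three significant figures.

Leg 1: 7.831 s is already measured on the platform.
Leg 2: γ = 1/√(1 − 0.913²) = 1/√0.1664 = 2.451; Δt_2 = 2.451 × 3.921 = 9.611 s.
Total: 7.831 + 9.611 s.

Δt = 17.4 s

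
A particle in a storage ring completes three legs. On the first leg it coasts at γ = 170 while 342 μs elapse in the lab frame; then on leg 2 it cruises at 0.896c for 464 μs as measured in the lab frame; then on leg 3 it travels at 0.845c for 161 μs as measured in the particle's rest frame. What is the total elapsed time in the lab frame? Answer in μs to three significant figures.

Leg 1: 342 μs is already measured in the lab frame.
Leg 2: 464 μs is already measured in the lab frame.
Leg 3: γ = 1/√(1 − 0.845²) = 1/√0.2860 = 1.870; Δt_3 = 1.870 × 161 = 301.1 μs.
Total: 342.0 + 464.0 + 301.1 μs.

Δt = 1110 μs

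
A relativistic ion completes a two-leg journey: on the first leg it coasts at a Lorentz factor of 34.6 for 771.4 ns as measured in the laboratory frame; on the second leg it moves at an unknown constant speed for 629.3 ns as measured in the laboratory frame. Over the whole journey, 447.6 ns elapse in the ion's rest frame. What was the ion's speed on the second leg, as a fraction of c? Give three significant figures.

β = 0.737

Leg 1: γ = 34.6; τ_1 = 771.4/34.60 = 22.29 ns.
Leg 2: speed unknown; τ_2 = 629.3/γ_2.
Total proper time: 22.29 + τ_2 = 447.6, so τ_2 = 447.6 − 22.29 = 425.3 ns.
γ_2 = 629.3/425.3 = 1.480; β = √(1 − 1/γ²) = √0.5432.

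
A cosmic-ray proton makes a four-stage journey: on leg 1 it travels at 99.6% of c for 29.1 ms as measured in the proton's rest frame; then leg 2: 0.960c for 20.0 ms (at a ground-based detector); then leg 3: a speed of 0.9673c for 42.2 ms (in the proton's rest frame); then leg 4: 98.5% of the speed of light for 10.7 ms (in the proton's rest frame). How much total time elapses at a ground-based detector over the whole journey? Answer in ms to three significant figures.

Δt = 574 ms

Leg 1: β = 0.996; γ = 1/√(1 − 0.996²) = 1/√0.007984 = 11.19; Δt_1 = 11.19 × 29.1 = 325.7 ms.
Leg 2: 20.0 ms is already measured at a ground-based detector.
Leg 3: γ = 1/√(1 − 0.9673²) = 1/√0.06433 = 3.943; Δt_3 = 3.943 × 42.2 = 166.4 ms.
Leg 4: β = 0.985; γ = 1/√(1 − 0.985²) = 1/√0.02977 = 5.795; Δt_4 = 5.795 × 10.7 = 62.01 ms.
Total: 325.7 + 20.00 + 166.4 + 62.01 ms.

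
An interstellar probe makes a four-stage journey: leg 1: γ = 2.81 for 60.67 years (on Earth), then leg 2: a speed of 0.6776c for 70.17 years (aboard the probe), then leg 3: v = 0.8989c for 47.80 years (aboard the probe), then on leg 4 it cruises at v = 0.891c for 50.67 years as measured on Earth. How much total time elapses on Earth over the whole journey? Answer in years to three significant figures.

Δt = 316 years

Leg 1: 60.67 years is already measured on Earth.
Leg 2: γ = 1/√(1 − 0.6776²) = 1/√0.5409 = 1.360; Δt_2 = 1.360 × 70.17 = 95.41 years.
Leg 3: γ = 1/√(1 − 0.8989²) = 1/√0.1920 = 2.282; Δt_3 = 2.282 × 47.80 = 109.1 years.
Leg 4: 50.67 years is already measured on Earth.
Total: 60.67 + 95.41 + 109.1 + 50.67 years.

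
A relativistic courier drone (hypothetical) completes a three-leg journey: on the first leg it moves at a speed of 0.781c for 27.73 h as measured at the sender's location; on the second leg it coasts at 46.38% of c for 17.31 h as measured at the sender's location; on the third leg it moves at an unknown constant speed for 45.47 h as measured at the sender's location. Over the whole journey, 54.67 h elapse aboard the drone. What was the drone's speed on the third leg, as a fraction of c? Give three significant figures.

Leg 1: γ = 1/√(1 − 0.781²) = 1/√0.3900 = 1.601; τ_1 = 27.73/1.601 = 17.32 h.
Leg 2: β = 0.4638; γ = 1/√(1 − 0.4638²) = 1/√0.7849 = 1.129; τ_2 = 17.31/1.129 = 15.34 h.
Leg 3: speed unknown; τ_3 = 45.47/γ_3.
Total proper time: 17.32 + 15.34 + τ_3 = 54.67, so τ_3 = 54.67 − 32.65 = 22.02 h.
γ_3 = 45.47/22.02 = 2.065; β = √(1 − 1/γ²) = √0.7656.

β = 0.875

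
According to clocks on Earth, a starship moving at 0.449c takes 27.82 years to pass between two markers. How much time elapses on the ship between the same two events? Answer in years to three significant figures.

τ = 24.9 years

γ = 1/√(1 − 0.449²) = 1/√0.7984 = 1.119
The interval measured on Earth is the dilated one; the clock on the ship measures the proper time τ = Δt/γ = 27.82/1.119 years.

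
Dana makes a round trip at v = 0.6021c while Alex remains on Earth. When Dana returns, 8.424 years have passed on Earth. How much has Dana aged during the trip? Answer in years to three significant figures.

τ = 6.73 years

γ = 1/√(1 − 0.6021²) = 1/√0.6375 = 1.252
Dana's clock measures proper time along the trip: τ = Δt/γ = 8.424/1.252 years.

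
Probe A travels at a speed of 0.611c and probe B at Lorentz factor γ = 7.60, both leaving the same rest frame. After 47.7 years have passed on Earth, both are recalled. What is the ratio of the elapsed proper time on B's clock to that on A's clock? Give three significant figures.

τ_B/τ_A = 0.166

A: γ = 1/√(1 − 0.611²) = 1/√0.6267 = 1.263. B: γ = 7.60.
τ_A/τ_B = γ_B/γ_A = 7.600/1.263 = 6.016, so τ_B/τ_A = 0.1662.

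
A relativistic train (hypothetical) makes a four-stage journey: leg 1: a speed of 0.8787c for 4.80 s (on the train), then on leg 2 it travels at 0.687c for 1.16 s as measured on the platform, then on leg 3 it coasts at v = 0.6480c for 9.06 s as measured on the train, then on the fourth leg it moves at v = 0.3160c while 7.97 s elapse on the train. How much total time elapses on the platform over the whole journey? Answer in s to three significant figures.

Leg 1: γ = 1/√(1 − 0.8787²) = 1/√0.2279 = 2.095; Δt_1 = 2.095 × 4.80 = 10.06 s.
Leg 2: 1.16 s is already measured on the platform.
Leg 3: γ = 1/√(1 − 0.6480²) = 1/√0.5801 = 1.313; Δt_3 = 1.313 × 9.06 = 11.90 s.
Leg 4: γ = 1/√(1 − 0.3160²) = 1/√0.9001 = 1.054; Δt_4 = 1.054 × 7.97 = 8.400 s.
Total: 10.06 + 1.160 + 11.90 + 8.400 s.

Δt = 31.5 s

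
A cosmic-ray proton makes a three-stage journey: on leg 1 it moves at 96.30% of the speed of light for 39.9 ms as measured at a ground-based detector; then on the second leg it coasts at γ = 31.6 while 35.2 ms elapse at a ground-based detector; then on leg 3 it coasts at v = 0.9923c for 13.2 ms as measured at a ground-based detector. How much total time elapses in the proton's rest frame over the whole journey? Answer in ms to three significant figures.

Leg 1: β = 0.9630; γ = 1/√(1 − 0.9630²) = 1/√0.07263 = 3.711; τ_1 = 39.9/3.711 = 10.75 ms.
Leg 2: γ = 31.6; τ_2 = 35.2/31.60 = 1.114 ms.
Leg 3: γ = 1/√(1 − 0.9923²) = 1/√0.01534 = 8.074; τ_3 = 13.2/8.074 = 1.635 ms.
Total: 10.75 + 1.114 + 1.635 ms.

τ = 13.5 ms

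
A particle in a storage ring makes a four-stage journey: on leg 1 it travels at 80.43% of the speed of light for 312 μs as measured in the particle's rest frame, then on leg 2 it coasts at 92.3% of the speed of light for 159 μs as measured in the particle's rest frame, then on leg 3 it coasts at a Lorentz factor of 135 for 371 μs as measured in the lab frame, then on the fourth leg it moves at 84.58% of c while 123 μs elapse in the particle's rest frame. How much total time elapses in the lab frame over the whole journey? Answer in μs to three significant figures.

Leg 1: β = 0.8043; γ = 1/√(1 − 0.8043²) = 1/√0.3531 = 1.683; Δt_1 = 1.683 × 312 = 525.1 μs.
Leg 2: β = 0.923; γ = 1/√(1 − 0.923²) = 1/√0.1481 = 2.599; Δt_2 = 2.599 × 159 = 413.2 μs.
Leg 3: 371 μs is already measured in the lab frame.
Leg 4: β = 0.8458; γ = 1/√(1 − 0.8458²) = 1/√0.2846 = 1.874; Δt_4 = 1.874 × 123 = 230.6 μs.
Total: 525.1 + 413.2 + 371.0 + 230.6 μs.

Δt = 1540 μs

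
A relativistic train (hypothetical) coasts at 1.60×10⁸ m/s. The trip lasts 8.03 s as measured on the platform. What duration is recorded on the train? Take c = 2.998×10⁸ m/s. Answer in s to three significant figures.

β = 1.60×10⁸/2.998×10⁸ = 0.5337; γ = 1/√(1 − 0.5337²) = 1.182
The interval measured on the platform is the dilated one; the clock on the train measures the proper time τ = Δt/γ = 8.03/1.182 s.

τ = 6.79 s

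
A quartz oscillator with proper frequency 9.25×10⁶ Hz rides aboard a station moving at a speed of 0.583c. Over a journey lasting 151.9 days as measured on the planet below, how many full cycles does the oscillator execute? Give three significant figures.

N = 9.86×10¹³

γ = 1/√(1 − 0.583²) = 1/√0.6601 = 1.231
The oscillator's own cycle count is N = f × τ where τ is the proper time aboard the station. τ = Δt/γ = 151.9/1.231 = 123.4 days = 1.066×10⁷ s.
N = 9.25×10⁶ × 1.066×10⁷ = 9.863×10¹³.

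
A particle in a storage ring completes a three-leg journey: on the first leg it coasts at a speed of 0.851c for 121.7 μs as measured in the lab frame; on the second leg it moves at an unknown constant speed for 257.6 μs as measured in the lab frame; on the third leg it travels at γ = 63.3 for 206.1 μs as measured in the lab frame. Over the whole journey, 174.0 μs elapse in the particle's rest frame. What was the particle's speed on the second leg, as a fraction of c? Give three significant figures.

Leg 1: γ = 1/√(1 − 0.851²) = 1/√0.2758 = 1.904; τ_1 = 121.7/1.904 = 63.91 μs.
Leg 2: speed unknown; τ_2 = 257.6/γ_2.
Leg 3: γ = 63.3; τ_3 = 206.1/63.30 = 3.256 μs.
Total proper time: 63.91 + τ_2 + 3.256 = 174.0, so τ_2 = 174.0 − 67.17 = 106.8 μs.
γ_2 = 257.6/106.8 = 2.411; β = √(1 − 1/γ²) = √0.8280.

β = 0.910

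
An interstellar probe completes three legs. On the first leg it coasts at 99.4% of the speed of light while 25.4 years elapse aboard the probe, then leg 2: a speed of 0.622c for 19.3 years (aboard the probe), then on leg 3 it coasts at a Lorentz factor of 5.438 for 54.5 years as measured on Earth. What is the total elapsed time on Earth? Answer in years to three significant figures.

Δt = 311 years

Leg 1: β = 0.994; γ = 1/√(1 − 0.994²) = 1/√0.01196 = 9.142; Δt_1 = 9.142 × 25.4 = 232.2 years.
Leg 2: γ = 1/√(1 − 0.622²) = 1/√0.6131 = 1.277; Δt_2 = 1.277 × 19.3 = 24.65 years.
Leg 3: 54.5 years is already measured on Earth.
Total: 232.2 + 24.65 + 54.50 years.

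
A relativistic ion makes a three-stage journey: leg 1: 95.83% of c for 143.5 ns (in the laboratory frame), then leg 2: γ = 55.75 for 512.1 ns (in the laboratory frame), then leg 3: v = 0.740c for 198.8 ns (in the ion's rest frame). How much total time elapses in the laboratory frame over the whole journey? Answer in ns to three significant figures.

Δt = 951 ns

Leg 1: 143.5 ns is already measured in the laboratory frame.
Leg 2: 512.1 ns is already measured in the laboratory frame.
Leg 3: γ = 1/√(1 − 0.740²) = 1/√0.4524 = 1.487; Δt_3 = 1.487 × 198.8 = 295.6 ns.
Total: 143.5 + 512.1 + 295.6 ns.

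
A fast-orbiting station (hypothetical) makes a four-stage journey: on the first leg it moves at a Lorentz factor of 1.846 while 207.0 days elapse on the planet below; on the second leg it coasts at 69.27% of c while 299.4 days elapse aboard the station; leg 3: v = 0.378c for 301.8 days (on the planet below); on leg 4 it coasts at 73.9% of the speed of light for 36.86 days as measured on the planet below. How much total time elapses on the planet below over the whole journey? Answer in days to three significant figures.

Leg 1: 207.0 days is already measured on the planet below.
Leg 2: β = 0.6927; γ = 1/√(1 − 0.6927²) = 1/√0.5202 = 1.387; Δt_2 = 1.387 × 299.4 = 415.1 days.
Leg 3: 301.8 days is already measured on the planet below.
Leg 4: 36.86 days is already measured on the planet below.
Total: 207.0 + 415.1 + 301.8 + 36.86 days.

Δt = 961 days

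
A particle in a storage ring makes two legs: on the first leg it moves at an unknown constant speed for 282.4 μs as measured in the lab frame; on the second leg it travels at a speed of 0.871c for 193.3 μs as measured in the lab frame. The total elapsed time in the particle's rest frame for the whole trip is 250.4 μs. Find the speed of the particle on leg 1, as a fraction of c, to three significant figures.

Leg 1: speed unknown; τ_1 = 282.4/γ_1.
Leg 2: γ = 1/√(1 − 0.871²) = 1/√0.2414 = 2.035; τ_2 = 193.3/2.035 = 94.97 μs.
Total proper time: τ_1 + 94.97 = 250.4, so τ_1 = 250.4 − 94.97 = 155.4 μs.
γ_1 = 282.4/155.4 = 1.817; β = √(1 − 1/γ²) = √0.6971.

β = 0.835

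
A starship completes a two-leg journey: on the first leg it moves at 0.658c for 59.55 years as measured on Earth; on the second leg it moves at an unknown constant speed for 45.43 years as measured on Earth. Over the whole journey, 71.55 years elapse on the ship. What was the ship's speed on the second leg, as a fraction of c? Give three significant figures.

β = 0.809

Leg 1: γ = 1/√(1 − 0.658²) = 1/√0.5670 = 1.328; τ_1 = 59.55/1.328 = 44.84 years.
Leg 2: speed unknown; τ_2 = 45.43/γ_2.
Total proper time: 44.84 + τ_2 = 71.55, so τ_2 = 71.55 − 44.84 = 26.71 years.
γ_2 = 45.43/26.71 = 1.701; β = √(1 − 1/γ²) = √0.6544.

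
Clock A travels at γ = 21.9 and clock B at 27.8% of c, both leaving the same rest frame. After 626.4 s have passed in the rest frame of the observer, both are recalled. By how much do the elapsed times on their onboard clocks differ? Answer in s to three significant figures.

|τ_A − τ_B| = 573 s

A: γ = 21.9; τ_A = 626.4/21.90 = 28.60 s.
B: β = 0.278; γ = 1/√(1 − 0.278²) = 1/√0.9227 = 1.041; τ_B = 626.4/1.041 = 601.7 s.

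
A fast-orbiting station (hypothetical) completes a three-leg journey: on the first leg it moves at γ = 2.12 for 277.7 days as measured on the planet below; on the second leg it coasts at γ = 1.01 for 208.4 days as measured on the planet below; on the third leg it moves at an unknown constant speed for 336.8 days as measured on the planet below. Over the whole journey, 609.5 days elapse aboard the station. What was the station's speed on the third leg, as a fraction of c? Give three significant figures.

Leg 1: γ = 2.12; τ_1 = 277.7/2.120 = 131.0 days.
Leg 2: γ = 1.01; τ_2 = 208.4/1.010 = 206.3 days.
Leg 3: speed unknown; τ_3 = 336.8/γ_3.
Total proper time: 131.0 + 206.3 + τ_3 = 609.5, so τ_3 = 609.5 − 337.3 = 272.2 days.
γ_3 = 336.8/272.2 = 1.237; β = √(1 − 1/γ²) = √0.3470.

β = 0.589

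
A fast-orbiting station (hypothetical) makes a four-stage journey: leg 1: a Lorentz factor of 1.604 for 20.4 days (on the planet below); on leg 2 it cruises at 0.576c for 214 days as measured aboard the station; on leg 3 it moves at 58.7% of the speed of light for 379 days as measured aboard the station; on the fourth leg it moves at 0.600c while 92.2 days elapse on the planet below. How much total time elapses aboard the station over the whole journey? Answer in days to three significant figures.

τ = 679 days

Leg 1: γ = 1.604; τ_1 = 20.4/1.604 = 12.72 days.
Leg 2: 214 days is already measured aboard the station.
Leg 3: 379 days is already measured aboard the station.
Leg 4: γ = 1/√(1 − 0.600²) = 5/4 = 1.250; τ_4 = 92.2/1.250 = 73.76 days.
Total: 12.72 + 214.0 + 379.0 + 73.76 days.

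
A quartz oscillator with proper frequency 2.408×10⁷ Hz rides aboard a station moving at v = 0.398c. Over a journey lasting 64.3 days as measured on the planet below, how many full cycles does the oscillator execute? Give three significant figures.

N = 1.23×10¹⁴

γ = 1/√(1 − 0.398²) = 1/√0.8416 = 1.090
The oscillator's own cycle count is N = f × τ where τ is the proper time aboard the station. τ = Δt/γ = 64.3/1.090 = 58.99 days = 5.097×10⁶ s.
N = 2.408×10⁷ × 5.097×10⁶ = 1.227×10¹⁴.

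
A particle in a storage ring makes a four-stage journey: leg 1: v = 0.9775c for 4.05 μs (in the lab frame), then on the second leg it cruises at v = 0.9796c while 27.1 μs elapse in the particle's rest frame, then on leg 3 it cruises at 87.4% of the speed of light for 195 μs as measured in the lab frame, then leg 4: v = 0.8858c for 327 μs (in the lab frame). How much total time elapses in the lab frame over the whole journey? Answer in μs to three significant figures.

Δt = 661 μs

Leg 1: 4.05 μs is already measured in the lab frame.
Leg 2: γ = 1/√(1 − 0.9796²) = 1/√0.04038 = 4.976; Δt_2 = 4.976 × 27.1 = 134.9 μs.
Leg 3: 195 μs is already measured in the lab frame.
Leg 4: 327 μs is already measured in the lab frame.
Total: 4.050 + 134.9 + 195.0 + 327.0 μs.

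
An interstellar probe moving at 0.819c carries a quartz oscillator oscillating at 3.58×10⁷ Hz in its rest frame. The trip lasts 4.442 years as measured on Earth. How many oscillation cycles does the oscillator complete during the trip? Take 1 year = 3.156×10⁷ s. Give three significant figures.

N = 2.88×10¹⁵

γ = 1/√(1 − 0.819²) = 1/√0.3292 = 1.743
The oscillator's own cycle count is N = f × τ where τ is the proper time aboard the probe. τ = Δt/γ = 4.442/1.743 = 2.549 years = 8.044×10⁷ s.
N = 3.58×10⁷ × 8.044×10⁷ = 2.880×10¹⁵.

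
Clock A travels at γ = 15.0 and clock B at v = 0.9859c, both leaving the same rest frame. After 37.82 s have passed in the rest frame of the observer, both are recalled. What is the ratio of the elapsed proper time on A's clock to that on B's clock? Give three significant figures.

τ_A/τ_B = 0.398

A: γ = 15.0. B: γ = 1/√(1 − 0.9859²) = 1/√0.02800 = 5.976.
τ_A/τ_B = γ_B/γ_A = 5.976/15.00 = 0.3984, so τ_A/τ_B = 0.3984.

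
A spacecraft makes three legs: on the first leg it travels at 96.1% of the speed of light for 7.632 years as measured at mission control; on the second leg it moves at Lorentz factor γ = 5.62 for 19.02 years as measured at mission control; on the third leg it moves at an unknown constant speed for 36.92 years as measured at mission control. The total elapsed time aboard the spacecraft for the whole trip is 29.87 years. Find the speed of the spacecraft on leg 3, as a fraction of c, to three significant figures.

β = 0.751

Leg 1: β = 0.961; γ = 1/√(1 − 0.961²) = 1/√0.07648 = 3.616; τ_1 = 7.632/3.616 = 2.111 years.
Leg 2: γ = 5.62; τ_2 = 19.02/5.620 = 3.384 years.
Leg 3: speed unknown; τ_3 = 36.92/γ_3.
Total proper time: 2.111 + 3.384 + τ_3 = 29.87, so τ_3 = 29.87 − 5.495 = 24.38 years.
γ_3 = 36.92/24.38 = 1.515; β = √(1 − 1/γ²) = √0.5641.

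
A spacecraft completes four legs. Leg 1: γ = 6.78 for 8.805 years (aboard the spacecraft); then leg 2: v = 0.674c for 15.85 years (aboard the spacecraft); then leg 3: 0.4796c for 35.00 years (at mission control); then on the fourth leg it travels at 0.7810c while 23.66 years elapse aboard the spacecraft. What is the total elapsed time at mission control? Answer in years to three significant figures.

Δt = 154 years

Leg 1: γ = 6.78; Δt_1 = 6.780 × 8.805 = 59.70 years.
Leg 2: γ = 1/√(1 − 0.674²) = 1/√0.5457 = 1.354; Δt_2 = 1.354 × 15.85 = 21.46 years.
Leg 3: 35.00 years is already measured at mission control.
Leg 4: γ = 1/√(1 − 0.7810²) = 1/√0.3900 = 1.601; Δt_4 = 1.601 × 23.66 = 37.88 years.
Total: 59.70 + 21.46 + 35.00 + 37.88 years.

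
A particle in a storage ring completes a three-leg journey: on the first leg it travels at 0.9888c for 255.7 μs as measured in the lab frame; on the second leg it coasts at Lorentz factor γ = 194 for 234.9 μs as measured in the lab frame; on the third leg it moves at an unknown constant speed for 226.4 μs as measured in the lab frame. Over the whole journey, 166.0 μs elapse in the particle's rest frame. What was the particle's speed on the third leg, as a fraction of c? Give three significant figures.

β = 0.829

Leg 1: γ = 1/√(1 − 0.9888²) = 1/√0.02227 = 6.700; τ_1 = 255.7/6.700 = 38.16 μs.
Leg 2: γ = 194; τ_2 = 234.9/194.0 = 1.211 μs.
Leg 3: speed unknown; τ_3 = 226.4/γ_3.
Total proper time: 38.16 + 1.211 + τ_3 = 166.0, so τ_3 = 166.0 − 39.37 = 126.6 μs.
γ_3 = 226.4/126.6 = 1.788; β = √(1 − 1/γ²) = √0.6872.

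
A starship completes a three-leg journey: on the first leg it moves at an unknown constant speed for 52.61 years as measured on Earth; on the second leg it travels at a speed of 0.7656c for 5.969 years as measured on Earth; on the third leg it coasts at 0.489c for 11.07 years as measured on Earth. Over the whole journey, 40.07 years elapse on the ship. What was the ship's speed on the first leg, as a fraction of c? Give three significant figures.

β = 0.863

Leg 1: speed unknown; τ_1 = 52.61/γ_1.
Leg 2: γ = 1/√(1 − 0.7656²) = 1/√0.4139 = 1.554; τ_2 = 5.969/1.554 = 3.840 years.
Leg 3: γ = 1/√(1 − 0.489²) = 1/√0.7609 = 1.146; τ_3 = 11.07/1.146 = 9.656 years.
Total proper time: τ_1 + 3.840 + 9.656 = 40.07, so τ_1 = 40.07 − 13.50 = 26.57 years.
γ_1 = 52.61/26.57 = 1.980; β = √(1 − 1/γ²) = √0.7449.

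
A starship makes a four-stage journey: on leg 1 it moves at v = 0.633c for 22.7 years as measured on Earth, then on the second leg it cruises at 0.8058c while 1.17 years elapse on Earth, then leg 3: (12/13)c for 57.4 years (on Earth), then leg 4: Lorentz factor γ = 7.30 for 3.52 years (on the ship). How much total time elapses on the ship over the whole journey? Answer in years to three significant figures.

τ = 43.9 years

Leg 1: γ = 1/√(1 − 0.633²) = 1/√0.5993 = 1.292; τ_1 = 22.7/1.292 = 17.57 years.
Leg 2: γ = 1/√(1 − 0.8058²) = 1/√0.3507 = 1.689; τ_2 = 1.17/1.689 = 0.6929 years.
Leg 3: γ = 1/√(1 − (12/13)²) = 13/5 = 2.600; τ_3 = 57.4/2.600 = 22.08 years.
Leg 4: 3.52 years is already measured on the ship.
Total: 17.57 + 0.6929 + 22.08 + 3.520 years.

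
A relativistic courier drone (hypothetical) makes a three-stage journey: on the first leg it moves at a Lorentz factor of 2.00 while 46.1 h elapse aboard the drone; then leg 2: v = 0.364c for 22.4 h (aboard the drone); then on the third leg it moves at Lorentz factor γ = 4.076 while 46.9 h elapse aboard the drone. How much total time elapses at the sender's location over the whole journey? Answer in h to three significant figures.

Leg 1: γ = 2.00; Δt_1 = 2.000 × 46.1 = 92.20 h.
Leg 2: γ = 1/√(1 − 0.364²) = 1/√0.8675 = 1.074; Δt_2 = 1.074 × 22.4 = 24.05 h.
Leg 3: γ = 4.076; Δt_3 = 4.076 × 46.9 = 191.2 h.
Total: 92.20 + 24.05 + 191.2 h.

Δt = 307 h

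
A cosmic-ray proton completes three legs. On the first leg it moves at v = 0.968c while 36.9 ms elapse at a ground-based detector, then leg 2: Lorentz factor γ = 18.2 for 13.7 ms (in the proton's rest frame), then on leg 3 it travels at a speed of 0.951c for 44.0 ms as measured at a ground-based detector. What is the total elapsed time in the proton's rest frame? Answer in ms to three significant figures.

τ = 36.6 ms

Leg 1: γ = 1/√(1 − 0.968²) = 1/√0.06298 = 3.985; τ_1 = 36.9/3.985 = 9.260 ms.
Leg 2: 13.7 ms is already measured in the proton's rest frame.
Leg 3: γ = 1/√(1 − 0.951²) = 1/√0.09560 = 3.234; τ_3 = 44.0/3.234 = 13.60 ms.
Total: 9.260 + 13.70 + 13.60 ms.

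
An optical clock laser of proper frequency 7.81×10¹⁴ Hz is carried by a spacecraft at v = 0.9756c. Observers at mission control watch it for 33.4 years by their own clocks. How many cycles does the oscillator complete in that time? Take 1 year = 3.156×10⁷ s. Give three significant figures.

N = 1.81×10²³

γ = 1/√(1 − 0.9756²) = 1/√0.04820 = 4.555
During 33.4 years of lab time, the oscillator's proper time advances by τ = Δt/γ = 33.4/4.555 = 7.333 years = 2.314×10⁸ s.
N = f × τ = 7.81×10¹⁴ × 2.314×10⁸ = 1.808×10²³.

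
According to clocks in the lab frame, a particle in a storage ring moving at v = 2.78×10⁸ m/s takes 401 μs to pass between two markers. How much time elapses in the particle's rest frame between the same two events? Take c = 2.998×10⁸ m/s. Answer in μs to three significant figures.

τ = 150 μs

β = 2.78×10⁸/2.998×10⁸ = 0.9273; γ = 1/√(1 − 0.9273²) = 2.671
The interval measured in the lab frame is the dilated one; the clock in the particle's rest frame measures the proper time τ = Δt/γ = 401/2.671 μs.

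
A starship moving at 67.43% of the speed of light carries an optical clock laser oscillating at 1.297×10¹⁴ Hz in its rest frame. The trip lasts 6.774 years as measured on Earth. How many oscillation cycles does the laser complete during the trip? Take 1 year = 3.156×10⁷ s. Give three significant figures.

N = 2.05×10²²

β = 0.6743; γ = 1/√(1 − 0.6743²) = 1/√0.5453 = 1.354
The oscillator's own cycle count is N = f × τ where τ is the proper time on the ship. τ = Δt/γ = 6.774/1.354 = 5.002 years = 1.579×10⁸ s.
N = 1.297×10¹⁴ × 1.579×10⁸ = 2.048×10²².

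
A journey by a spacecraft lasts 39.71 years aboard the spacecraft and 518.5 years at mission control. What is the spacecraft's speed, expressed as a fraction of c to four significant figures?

The proper time is measured aboard the spacecraft (both events occur at the spacecraft's location); Δt is measured at mission control. γ = Δt/τ = 518.5/39.71 = 13.06.
β = √(1 − 1/γ²) = √(1 − 0.005865) = √0.9941

β = 0.9971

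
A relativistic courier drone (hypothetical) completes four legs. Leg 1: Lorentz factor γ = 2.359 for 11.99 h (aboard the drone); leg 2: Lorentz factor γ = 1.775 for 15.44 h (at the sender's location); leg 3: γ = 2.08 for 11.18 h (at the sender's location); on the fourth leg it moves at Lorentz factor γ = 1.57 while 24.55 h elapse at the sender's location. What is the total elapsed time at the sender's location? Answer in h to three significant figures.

Δt = 79.5 h

Leg 1: γ = 2.359; Δt_1 = 2.359 × 11.99 = 28.28 h.
Leg 2: 15.44 h is already measured at the sender's location.
Leg 3: 11.18 h is already measured at the sender's location.
Leg 4: 24.55 h is already measured at the sender's location.
Total: 28.28 + 15.44 + 11.18 + 24.55 h.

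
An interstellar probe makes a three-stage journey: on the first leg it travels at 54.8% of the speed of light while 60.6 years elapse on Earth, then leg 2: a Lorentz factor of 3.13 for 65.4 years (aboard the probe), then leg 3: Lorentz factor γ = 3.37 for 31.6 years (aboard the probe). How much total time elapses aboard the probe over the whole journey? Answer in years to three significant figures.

Leg 1: β = 0.548; γ = 1/√(1 − 0.548²) = 1/√0.6997 = 1.195; τ_1 = 60.6/1.195 = 50.69 years.
Leg 2: 65.4 years is already measured aboard the probe.
Leg 3: 31.6 years is already measured aboard the probe.
Total: 50.69 + 65.40 + 31.60 years.

τ = 148 years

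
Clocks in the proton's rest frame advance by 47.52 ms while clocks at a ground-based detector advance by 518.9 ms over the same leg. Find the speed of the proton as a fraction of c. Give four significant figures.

The proper time is measured in the proton's rest frame (both events occur at the proton's location); Δt is measured at a ground-based detector. γ = Δt/τ = 518.9/47.52 = 10.92.
β = √(1 − 1/γ²) = √(1 − 0.008387) = √0.9916

β = 0.9958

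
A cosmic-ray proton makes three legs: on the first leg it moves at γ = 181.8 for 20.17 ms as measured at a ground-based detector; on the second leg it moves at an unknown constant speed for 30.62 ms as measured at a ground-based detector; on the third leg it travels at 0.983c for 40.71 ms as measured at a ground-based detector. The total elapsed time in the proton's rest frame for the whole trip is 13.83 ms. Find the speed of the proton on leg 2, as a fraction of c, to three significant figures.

Leg 1: γ = 181.8; τ_1 = 20.17/181.8 = 0.1109 ms.
Leg 2: speed unknown; τ_2 = 30.62/γ_2.
Leg 3: γ = 1/√(1 − 0.983²) = 1/√0.03371 = 5.446; τ_3 = 40.71/5.446 = 7.475 ms.
Total proper time: 0.1109 + τ_2 + 7.475 = 13.83, so τ_2 = 13.83 − 7.586 = 6.244 ms.
γ_2 = 30.62/6.244 = 4.904; β = √(1 − 1/γ²) = √0.9584.

β = 0.979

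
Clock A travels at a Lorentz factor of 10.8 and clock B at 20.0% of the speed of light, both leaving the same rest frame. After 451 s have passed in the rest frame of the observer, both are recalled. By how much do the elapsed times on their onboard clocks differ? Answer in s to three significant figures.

|τ_A − τ_B| = 400 s

A: γ = 10.8; τ_A = 451/10.80 = 41.76 s.
B: β = 0.200; γ = 1/√(1 − 0.200²) = 1/√0.9600 = 1.021; τ_B = 451/1.021 = 441.9 s.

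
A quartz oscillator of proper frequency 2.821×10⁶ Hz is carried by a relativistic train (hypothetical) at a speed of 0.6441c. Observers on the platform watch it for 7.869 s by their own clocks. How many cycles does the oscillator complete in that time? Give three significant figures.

γ = 1/√(1 − 0.6441²) = 1/√0.5851 = 1.307
During 7.869 s of lab time, the oscillator's proper time advances by τ = Δt/γ = 7.869/1.307 = 6.019 s = 6.019×10⁰ s.
N = f × τ = 2.821×10⁶ × 6.019×10⁰ = 1.698×10⁷.

N = 1.70×10⁷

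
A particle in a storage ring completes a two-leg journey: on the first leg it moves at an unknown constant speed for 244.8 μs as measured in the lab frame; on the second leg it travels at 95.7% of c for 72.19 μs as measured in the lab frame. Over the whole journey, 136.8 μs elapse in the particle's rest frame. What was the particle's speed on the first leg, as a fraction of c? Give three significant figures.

Leg 1: speed unknown; τ_1 = 244.8/γ_1.
Leg 2: β = 0.957; γ = 1/√(1 − 0.957²) = 1/√0.08415 = 3.447; τ_2 = 72.19/3.447 = 20.94 μs.
Total proper time: τ_1 + 20.94 = 136.8, so τ_1 = 136.8 − 20.94 = 115.9 μs.
γ_1 = 244.8/115.9 = 2.113; β = √(1 − 1/γ²) = √0.7760.

β = 0.881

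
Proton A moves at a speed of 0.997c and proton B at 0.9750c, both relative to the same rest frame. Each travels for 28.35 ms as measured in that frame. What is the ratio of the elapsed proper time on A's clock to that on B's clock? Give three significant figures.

A: γ = 1/√(1 − 0.997²) = 1/√0.005991 = 12.92. B: γ = 1/√(1 − 0.9750²) = 1/√0.04938 = 4.500.
τ_A/τ_B = γ_B/γ_A = 4.500/12.92 = 0.3483, so τ_A/τ_B = 0.3483.

τ_A/τ_B = 0.348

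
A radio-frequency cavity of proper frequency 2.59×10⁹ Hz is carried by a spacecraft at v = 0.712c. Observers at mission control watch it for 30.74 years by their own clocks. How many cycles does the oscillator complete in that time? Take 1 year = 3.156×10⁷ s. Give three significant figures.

N = 1.76×10¹⁸

γ = 1/√(1 − 0.712²) = 1/√0.4931 = 1.424
During 30.74 years of lab time, the oscillator's proper time advances by τ = Δt/γ = 30.74/1.424 = 21.58 years = 6.812×10⁸ s.
N = f × τ = 2.59×10⁹ × 6.812×10⁸ = 1.764×10¹⁸.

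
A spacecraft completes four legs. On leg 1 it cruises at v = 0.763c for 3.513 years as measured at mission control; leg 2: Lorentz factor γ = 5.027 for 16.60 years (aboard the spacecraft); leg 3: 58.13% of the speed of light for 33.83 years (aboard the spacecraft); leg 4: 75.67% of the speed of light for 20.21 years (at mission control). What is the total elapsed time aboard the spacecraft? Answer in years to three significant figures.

τ = 65.9 years

Leg 1: γ = 1/√(1 − 0.763²) = 1/√0.4178 = 1.547; τ_1 = 3.513/1.547 = 2.271 years.
Leg 2: 16.60 years is already measured aboard the spacecraft.
Leg 3: 33.83 years is already measured aboard the spacecraft.
Leg 4: β = 0.7567; γ = 1/√(1 − 0.7567²) = 1/√0.4274 = 1.530; τ_4 = 20.21/1.530 = 13.21 years.
Total: 2.271 + 16.60 + 33.83 + 13.21 years.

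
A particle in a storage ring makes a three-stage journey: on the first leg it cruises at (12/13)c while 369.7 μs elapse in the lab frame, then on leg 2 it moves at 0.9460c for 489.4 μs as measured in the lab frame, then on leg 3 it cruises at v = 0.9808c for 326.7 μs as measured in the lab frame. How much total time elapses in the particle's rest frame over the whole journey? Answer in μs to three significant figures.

τ = 365 μs

Leg 1: γ = 1/√(1 − (12/13)²) = 13/5 = 2.600; τ_1 = 369.7/2.600 = 142.2 μs.
Leg 2: γ = 1/√(1 − 0.9460²) = 1/√0.1051 = 3.085; τ_2 = 489.4/3.085 = 158.6 μs.
Leg 3: γ = 1/√(1 − 0.9808²) = 1/√0.03803 = 5.128; τ_3 = 326.7/5.128 = 63.71 μs.
Total: 142.2 + 158.6 + 63.71 μs.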